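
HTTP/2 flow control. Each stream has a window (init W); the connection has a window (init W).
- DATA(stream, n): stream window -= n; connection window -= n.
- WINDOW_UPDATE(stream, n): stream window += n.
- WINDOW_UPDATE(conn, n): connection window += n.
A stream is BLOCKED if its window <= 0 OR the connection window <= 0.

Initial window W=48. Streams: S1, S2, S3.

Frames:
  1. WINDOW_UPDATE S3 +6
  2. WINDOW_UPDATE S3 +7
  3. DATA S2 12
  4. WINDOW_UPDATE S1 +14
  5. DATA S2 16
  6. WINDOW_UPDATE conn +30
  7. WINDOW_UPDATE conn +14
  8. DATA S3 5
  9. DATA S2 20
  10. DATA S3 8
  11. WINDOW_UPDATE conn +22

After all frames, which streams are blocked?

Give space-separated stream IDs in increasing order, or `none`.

Answer: S2

Derivation:
Op 1: conn=48 S1=48 S2=48 S3=54 blocked=[]
Op 2: conn=48 S1=48 S2=48 S3=61 blocked=[]
Op 3: conn=36 S1=48 S2=36 S3=61 blocked=[]
Op 4: conn=36 S1=62 S2=36 S3=61 blocked=[]
Op 5: conn=20 S1=62 S2=20 S3=61 blocked=[]
Op 6: conn=50 S1=62 S2=20 S3=61 blocked=[]
Op 7: conn=64 S1=62 S2=20 S3=61 blocked=[]
Op 8: conn=59 S1=62 S2=20 S3=56 blocked=[]
Op 9: conn=39 S1=62 S2=0 S3=56 blocked=[2]
Op 10: conn=31 S1=62 S2=0 S3=48 blocked=[2]
Op 11: conn=53 S1=62 S2=0 S3=48 blocked=[2]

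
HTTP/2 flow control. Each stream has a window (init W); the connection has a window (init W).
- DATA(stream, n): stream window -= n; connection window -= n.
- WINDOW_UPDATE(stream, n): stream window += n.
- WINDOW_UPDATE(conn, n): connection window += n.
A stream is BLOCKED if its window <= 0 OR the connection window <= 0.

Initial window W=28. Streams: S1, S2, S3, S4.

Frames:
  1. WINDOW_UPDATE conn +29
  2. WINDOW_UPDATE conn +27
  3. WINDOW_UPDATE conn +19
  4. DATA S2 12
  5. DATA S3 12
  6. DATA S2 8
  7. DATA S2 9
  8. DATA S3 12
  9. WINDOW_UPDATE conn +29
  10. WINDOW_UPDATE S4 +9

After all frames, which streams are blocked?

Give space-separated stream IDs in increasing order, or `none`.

Answer: S2

Derivation:
Op 1: conn=57 S1=28 S2=28 S3=28 S4=28 blocked=[]
Op 2: conn=84 S1=28 S2=28 S3=28 S4=28 blocked=[]
Op 3: conn=103 S1=28 S2=28 S3=28 S4=28 blocked=[]
Op 4: conn=91 S1=28 S2=16 S3=28 S4=28 blocked=[]
Op 5: conn=79 S1=28 S2=16 S3=16 S4=28 blocked=[]
Op 6: conn=71 S1=28 S2=8 S3=16 S4=28 blocked=[]
Op 7: conn=62 S1=28 S2=-1 S3=16 S4=28 blocked=[2]
Op 8: conn=50 S1=28 S2=-1 S3=4 S4=28 blocked=[2]
Op 9: conn=79 S1=28 S2=-1 S3=4 S4=28 blocked=[2]
Op 10: conn=79 S1=28 S2=-1 S3=4 S4=37 blocked=[2]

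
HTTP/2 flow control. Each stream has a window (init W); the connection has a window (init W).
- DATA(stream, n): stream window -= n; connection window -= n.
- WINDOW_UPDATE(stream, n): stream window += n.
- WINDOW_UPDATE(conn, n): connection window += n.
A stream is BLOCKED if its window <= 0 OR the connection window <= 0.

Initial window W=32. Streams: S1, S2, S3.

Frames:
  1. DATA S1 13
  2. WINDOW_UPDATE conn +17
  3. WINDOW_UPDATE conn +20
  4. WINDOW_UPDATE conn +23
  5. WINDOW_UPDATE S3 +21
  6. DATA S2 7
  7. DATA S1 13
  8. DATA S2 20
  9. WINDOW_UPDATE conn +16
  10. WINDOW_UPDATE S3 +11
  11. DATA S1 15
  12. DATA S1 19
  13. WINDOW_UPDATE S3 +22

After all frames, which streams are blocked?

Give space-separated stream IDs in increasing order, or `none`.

Answer: S1

Derivation:
Op 1: conn=19 S1=19 S2=32 S3=32 blocked=[]
Op 2: conn=36 S1=19 S2=32 S3=32 blocked=[]
Op 3: conn=56 S1=19 S2=32 S3=32 blocked=[]
Op 4: conn=79 S1=19 S2=32 S3=32 blocked=[]
Op 5: conn=79 S1=19 S2=32 S3=53 blocked=[]
Op 6: conn=72 S1=19 S2=25 S3=53 blocked=[]
Op 7: conn=59 S1=6 S2=25 S3=53 blocked=[]
Op 8: conn=39 S1=6 S2=5 S3=53 blocked=[]
Op 9: conn=55 S1=6 S2=5 S3=53 blocked=[]
Op 10: conn=55 S1=6 S2=5 S3=64 blocked=[]
Op 11: conn=40 S1=-9 S2=5 S3=64 blocked=[1]
Op 12: conn=21 S1=-28 S2=5 S3=64 blocked=[1]
Op 13: conn=21 S1=-28 S2=5 S3=86 blocked=[1]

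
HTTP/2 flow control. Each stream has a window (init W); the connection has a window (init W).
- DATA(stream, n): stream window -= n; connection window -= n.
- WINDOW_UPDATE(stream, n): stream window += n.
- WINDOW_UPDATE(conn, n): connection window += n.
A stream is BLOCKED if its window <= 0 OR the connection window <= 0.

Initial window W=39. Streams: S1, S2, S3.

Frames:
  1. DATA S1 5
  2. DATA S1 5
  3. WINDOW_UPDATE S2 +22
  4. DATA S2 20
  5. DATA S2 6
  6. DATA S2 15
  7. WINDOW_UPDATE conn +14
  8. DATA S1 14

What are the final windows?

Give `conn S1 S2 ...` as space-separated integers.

Op 1: conn=34 S1=34 S2=39 S3=39 blocked=[]
Op 2: conn=29 S1=29 S2=39 S3=39 blocked=[]
Op 3: conn=29 S1=29 S2=61 S3=39 blocked=[]
Op 4: conn=9 S1=29 S2=41 S3=39 blocked=[]
Op 5: conn=3 S1=29 S2=35 S3=39 blocked=[]
Op 6: conn=-12 S1=29 S2=20 S3=39 blocked=[1, 2, 3]
Op 7: conn=2 S1=29 S2=20 S3=39 blocked=[]
Op 8: conn=-12 S1=15 S2=20 S3=39 blocked=[1, 2, 3]

Answer: -12 15 20 39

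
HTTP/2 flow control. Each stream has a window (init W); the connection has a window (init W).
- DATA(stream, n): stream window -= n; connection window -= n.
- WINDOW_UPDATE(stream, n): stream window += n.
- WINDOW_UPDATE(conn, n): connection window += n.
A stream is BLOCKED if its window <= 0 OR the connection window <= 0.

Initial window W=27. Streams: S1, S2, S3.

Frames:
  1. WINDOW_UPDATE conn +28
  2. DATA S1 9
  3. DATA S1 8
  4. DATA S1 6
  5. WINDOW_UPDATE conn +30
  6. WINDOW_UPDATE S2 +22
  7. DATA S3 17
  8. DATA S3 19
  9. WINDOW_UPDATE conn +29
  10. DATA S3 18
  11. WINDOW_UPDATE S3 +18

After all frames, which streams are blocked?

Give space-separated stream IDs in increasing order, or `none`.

Op 1: conn=55 S1=27 S2=27 S3=27 blocked=[]
Op 2: conn=46 S1=18 S2=27 S3=27 blocked=[]
Op 3: conn=38 S1=10 S2=27 S3=27 blocked=[]
Op 4: conn=32 S1=4 S2=27 S3=27 blocked=[]
Op 5: conn=62 S1=4 S2=27 S3=27 blocked=[]
Op 6: conn=62 S1=4 S2=49 S3=27 blocked=[]
Op 7: conn=45 S1=4 S2=49 S3=10 blocked=[]
Op 8: conn=26 S1=4 S2=49 S3=-9 blocked=[3]
Op 9: conn=55 S1=4 S2=49 S3=-9 blocked=[3]
Op 10: conn=37 S1=4 S2=49 S3=-27 blocked=[3]
Op 11: conn=37 S1=4 S2=49 S3=-9 blocked=[3]

Answer: S3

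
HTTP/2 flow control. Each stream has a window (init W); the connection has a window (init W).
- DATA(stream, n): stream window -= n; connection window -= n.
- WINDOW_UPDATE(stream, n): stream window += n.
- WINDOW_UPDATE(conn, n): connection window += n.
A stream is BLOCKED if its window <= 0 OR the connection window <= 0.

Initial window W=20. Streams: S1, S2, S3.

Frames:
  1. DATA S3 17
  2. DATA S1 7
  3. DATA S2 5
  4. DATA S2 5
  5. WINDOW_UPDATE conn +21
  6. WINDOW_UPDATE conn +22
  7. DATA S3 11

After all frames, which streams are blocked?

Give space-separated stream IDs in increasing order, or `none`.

Op 1: conn=3 S1=20 S2=20 S3=3 blocked=[]
Op 2: conn=-4 S1=13 S2=20 S3=3 blocked=[1, 2, 3]
Op 3: conn=-9 S1=13 S2=15 S3=3 blocked=[1, 2, 3]
Op 4: conn=-14 S1=13 S2=10 S3=3 blocked=[1, 2, 3]
Op 5: conn=7 S1=13 S2=10 S3=3 blocked=[]
Op 6: conn=29 S1=13 S2=10 S3=3 blocked=[]
Op 7: conn=18 S1=13 S2=10 S3=-8 blocked=[3]

Answer: S3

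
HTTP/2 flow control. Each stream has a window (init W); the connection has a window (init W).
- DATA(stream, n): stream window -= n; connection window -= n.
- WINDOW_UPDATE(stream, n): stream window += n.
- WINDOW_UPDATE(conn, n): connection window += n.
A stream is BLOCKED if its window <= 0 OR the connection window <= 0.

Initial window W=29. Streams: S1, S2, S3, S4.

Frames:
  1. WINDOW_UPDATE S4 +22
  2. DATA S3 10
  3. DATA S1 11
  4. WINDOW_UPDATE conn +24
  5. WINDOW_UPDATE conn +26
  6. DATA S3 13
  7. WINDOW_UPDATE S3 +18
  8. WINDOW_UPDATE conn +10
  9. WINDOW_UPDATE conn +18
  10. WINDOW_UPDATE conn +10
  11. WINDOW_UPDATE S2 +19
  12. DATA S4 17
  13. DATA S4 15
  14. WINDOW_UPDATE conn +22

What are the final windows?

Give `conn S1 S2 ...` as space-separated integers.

Op 1: conn=29 S1=29 S2=29 S3=29 S4=51 blocked=[]
Op 2: conn=19 S1=29 S2=29 S3=19 S4=51 blocked=[]
Op 3: conn=8 S1=18 S2=29 S3=19 S4=51 blocked=[]
Op 4: conn=32 S1=18 S2=29 S3=19 S4=51 blocked=[]
Op 5: conn=58 S1=18 S2=29 S3=19 S4=51 blocked=[]
Op 6: conn=45 S1=18 S2=29 S3=6 S4=51 blocked=[]
Op 7: conn=45 S1=18 S2=29 S3=24 S4=51 blocked=[]
Op 8: conn=55 S1=18 S2=29 S3=24 S4=51 blocked=[]
Op 9: conn=73 S1=18 S2=29 S3=24 S4=51 blocked=[]
Op 10: conn=83 S1=18 S2=29 S3=24 S4=51 blocked=[]
Op 11: conn=83 S1=18 S2=48 S3=24 S4=51 blocked=[]
Op 12: conn=66 S1=18 S2=48 S3=24 S4=34 blocked=[]
Op 13: conn=51 S1=18 S2=48 S3=24 S4=19 blocked=[]
Op 14: conn=73 S1=18 S2=48 S3=24 S4=19 blocked=[]

Answer: 73 18 48 24 19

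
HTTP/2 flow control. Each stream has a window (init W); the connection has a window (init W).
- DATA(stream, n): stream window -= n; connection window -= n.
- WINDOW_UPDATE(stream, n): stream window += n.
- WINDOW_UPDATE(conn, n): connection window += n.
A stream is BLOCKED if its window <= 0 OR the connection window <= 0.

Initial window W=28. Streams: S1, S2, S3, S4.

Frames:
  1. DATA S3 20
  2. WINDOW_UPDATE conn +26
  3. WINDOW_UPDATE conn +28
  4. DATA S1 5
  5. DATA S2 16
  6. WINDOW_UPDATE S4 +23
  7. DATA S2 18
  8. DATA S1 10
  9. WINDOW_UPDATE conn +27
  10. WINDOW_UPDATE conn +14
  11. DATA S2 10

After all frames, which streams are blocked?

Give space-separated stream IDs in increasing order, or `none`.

Op 1: conn=8 S1=28 S2=28 S3=8 S4=28 blocked=[]
Op 2: conn=34 S1=28 S2=28 S3=8 S4=28 blocked=[]
Op 3: conn=62 S1=28 S2=28 S3=8 S4=28 blocked=[]
Op 4: conn=57 S1=23 S2=28 S3=8 S4=28 blocked=[]
Op 5: conn=41 S1=23 S2=12 S3=8 S4=28 blocked=[]
Op 6: conn=41 S1=23 S2=12 S3=8 S4=51 blocked=[]
Op 7: conn=23 S1=23 S2=-6 S3=8 S4=51 blocked=[2]
Op 8: conn=13 S1=13 S2=-6 S3=8 S4=51 blocked=[2]
Op 9: conn=40 S1=13 S2=-6 S3=8 S4=51 blocked=[2]
Op 10: conn=54 S1=13 S2=-6 S3=8 S4=51 blocked=[2]
Op 11: conn=44 S1=13 S2=-16 S3=8 S4=51 blocked=[2]

Answer: S2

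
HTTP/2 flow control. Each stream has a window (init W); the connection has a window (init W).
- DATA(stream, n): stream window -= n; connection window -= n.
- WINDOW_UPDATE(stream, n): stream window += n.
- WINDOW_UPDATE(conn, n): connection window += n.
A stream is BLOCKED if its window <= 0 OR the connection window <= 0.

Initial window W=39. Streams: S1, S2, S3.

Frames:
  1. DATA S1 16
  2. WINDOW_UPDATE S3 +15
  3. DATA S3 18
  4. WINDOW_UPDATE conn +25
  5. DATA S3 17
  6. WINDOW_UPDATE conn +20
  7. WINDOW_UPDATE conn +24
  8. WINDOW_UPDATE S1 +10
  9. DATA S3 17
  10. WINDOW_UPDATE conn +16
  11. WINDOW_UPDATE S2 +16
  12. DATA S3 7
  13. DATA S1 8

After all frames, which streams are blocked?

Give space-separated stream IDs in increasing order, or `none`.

Answer: S3

Derivation:
Op 1: conn=23 S1=23 S2=39 S3=39 blocked=[]
Op 2: conn=23 S1=23 S2=39 S3=54 blocked=[]
Op 3: conn=5 S1=23 S2=39 S3=36 blocked=[]
Op 4: conn=30 S1=23 S2=39 S3=36 blocked=[]
Op 5: conn=13 S1=23 S2=39 S3=19 blocked=[]
Op 6: conn=33 S1=23 S2=39 S3=19 blocked=[]
Op 7: conn=57 S1=23 S2=39 S3=19 blocked=[]
Op 8: conn=57 S1=33 S2=39 S3=19 blocked=[]
Op 9: conn=40 S1=33 S2=39 S3=2 blocked=[]
Op 10: conn=56 S1=33 S2=39 S3=2 blocked=[]
Op 11: conn=56 S1=33 S2=55 S3=2 blocked=[]
Op 12: conn=49 S1=33 S2=55 S3=-5 blocked=[3]
Op 13: conn=41 S1=25 S2=55 S3=-5 blocked=[3]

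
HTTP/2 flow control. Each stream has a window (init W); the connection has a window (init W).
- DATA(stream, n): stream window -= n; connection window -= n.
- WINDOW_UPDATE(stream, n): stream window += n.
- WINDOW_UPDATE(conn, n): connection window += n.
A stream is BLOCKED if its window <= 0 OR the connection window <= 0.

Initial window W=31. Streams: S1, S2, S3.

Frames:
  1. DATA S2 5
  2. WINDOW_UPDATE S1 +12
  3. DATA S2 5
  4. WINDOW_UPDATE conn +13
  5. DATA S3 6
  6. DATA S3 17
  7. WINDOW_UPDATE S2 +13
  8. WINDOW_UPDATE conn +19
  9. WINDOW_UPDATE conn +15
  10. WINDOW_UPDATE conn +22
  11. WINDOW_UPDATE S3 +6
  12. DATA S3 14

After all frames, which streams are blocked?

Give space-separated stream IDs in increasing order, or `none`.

Op 1: conn=26 S1=31 S2=26 S3=31 blocked=[]
Op 2: conn=26 S1=43 S2=26 S3=31 blocked=[]
Op 3: conn=21 S1=43 S2=21 S3=31 blocked=[]
Op 4: conn=34 S1=43 S2=21 S3=31 blocked=[]
Op 5: conn=28 S1=43 S2=21 S3=25 blocked=[]
Op 6: conn=11 S1=43 S2=21 S3=8 blocked=[]
Op 7: conn=11 S1=43 S2=34 S3=8 blocked=[]
Op 8: conn=30 S1=43 S2=34 S3=8 blocked=[]
Op 9: conn=45 S1=43 S2=34 S3=8 blocked=[]
Op 10: conn=67 S1=43 S2=34 S3=8 blocked=[]
Op 11: conn=67 S1=43 S2=34 S3=14 blocked=[]
Op 12: conn=53 S1=43 S2=34 S3=0 blocked=[3]

Answer: S3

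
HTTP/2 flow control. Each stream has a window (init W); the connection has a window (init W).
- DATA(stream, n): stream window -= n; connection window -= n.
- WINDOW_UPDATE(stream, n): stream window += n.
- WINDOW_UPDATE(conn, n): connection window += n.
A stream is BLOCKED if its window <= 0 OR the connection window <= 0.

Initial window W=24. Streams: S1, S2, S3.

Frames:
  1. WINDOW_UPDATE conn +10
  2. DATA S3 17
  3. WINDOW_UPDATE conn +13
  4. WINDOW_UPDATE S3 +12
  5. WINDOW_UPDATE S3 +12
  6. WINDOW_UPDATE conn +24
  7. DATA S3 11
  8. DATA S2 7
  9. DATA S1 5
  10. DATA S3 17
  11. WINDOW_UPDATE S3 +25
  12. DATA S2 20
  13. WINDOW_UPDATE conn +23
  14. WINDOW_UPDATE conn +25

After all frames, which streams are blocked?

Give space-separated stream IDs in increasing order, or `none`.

Op 1: conn=34 S1=24 S2=24 S3=24 blocked=[]
Op 2: conn=17 S1=24 S2=24 S3=7 blocked=[]
Op 3: conn=30 S1=24 S2=24 S3=7 blocked=[]
Op 4: conn=30 S1=24 S2=24 S3=19 blocked=[]
Op 5: conn=30 S1=24 S2=24 S3=31 blocked=[]
Op 6: conn=54 S1=24 S2=24 S3=31 blocked=[]
Op 7: conn=43 S1=24 S2=24 S3=20 blocked=[]
Op 8: conn=36 S1=24 S2=17 S3=20 blocked=[]
Op 9: conn=31 S1=19 S2=17 S3=20 blocked=[]
Op 10: conn=14 S1=19 S2=17 S3=3 blocked=[]
Op 11: conn=14 S1=19 S2=17 S3=28 blocked=[]
Op 12: conn=-6 S1=19 S2=-3 S3=28 blocked=[1, 2, 3]
Op 13: conn=17 S1=19 S2=-3 S3=28 blocked=[2]
Op 14: conn=42 S1=19 S2=-3 S3=28 blocked=[2]

Answer: S2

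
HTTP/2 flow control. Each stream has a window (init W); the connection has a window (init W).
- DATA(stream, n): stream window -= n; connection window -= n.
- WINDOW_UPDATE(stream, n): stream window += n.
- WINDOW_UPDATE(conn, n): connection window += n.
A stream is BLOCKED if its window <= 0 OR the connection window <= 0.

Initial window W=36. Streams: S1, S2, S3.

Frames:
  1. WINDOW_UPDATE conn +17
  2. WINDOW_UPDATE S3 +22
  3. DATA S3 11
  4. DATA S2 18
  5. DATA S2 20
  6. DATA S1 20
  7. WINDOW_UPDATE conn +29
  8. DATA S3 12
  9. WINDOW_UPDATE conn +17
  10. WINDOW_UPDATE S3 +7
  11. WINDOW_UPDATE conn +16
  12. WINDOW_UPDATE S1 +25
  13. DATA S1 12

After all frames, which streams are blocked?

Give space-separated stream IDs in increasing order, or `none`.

Answer: S2

Derivation:
Op 1: conn=53 S1=36 S2=36 S3=36 blocked=[]
Op 2: conn=53 S1=36 S2=36 S3=58 blocked=[]
Op 3: conn=42 S1=36 S2=36 S3=47 blocked=[]
Op 4: conn=24 S1=36 S2=18 S3=47 blocked=[]
Op 5: conn=4 S1=36 S2=-2 S3=47 blocked=[2]
Op 6: conn=-16 S1=16 S2=-2 S3=47 blocked=[1, 2, 3]
Op 7: conn=13 S1=16 S2=-2 S3=47 blocked=[2]
Op 8: conn=1 S1=16 S2=-2 S3=35 blocked=[2]
Op 9: conn=18 S1=16 S2=-2 S3=35 blocked=[2]
Op 10: conn=18 S1=16 S2=-2 S3=42 blocked=[2]
Op 11: conn=34 S1=16 S2=-2 S3=42 blocked=[2]
Op 12: conn=34 S1=41 S2=-2 S3=42 blocked=[2]
Op 13: conn=22 S1=29 S2=-2 S3=42 blocked=[2]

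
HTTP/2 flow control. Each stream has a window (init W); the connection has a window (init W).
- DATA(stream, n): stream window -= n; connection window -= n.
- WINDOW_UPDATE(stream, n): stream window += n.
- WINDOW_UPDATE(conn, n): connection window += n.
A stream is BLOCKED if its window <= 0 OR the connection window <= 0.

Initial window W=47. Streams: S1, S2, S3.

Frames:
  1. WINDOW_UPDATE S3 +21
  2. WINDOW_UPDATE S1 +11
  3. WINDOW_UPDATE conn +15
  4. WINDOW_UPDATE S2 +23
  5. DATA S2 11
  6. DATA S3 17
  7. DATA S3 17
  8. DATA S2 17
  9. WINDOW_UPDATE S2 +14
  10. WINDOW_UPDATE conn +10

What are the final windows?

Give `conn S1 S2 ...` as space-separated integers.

Op 1: conn=47 S1=47 S2=47 S3=68 blocked=[]
Op 2: conn=47 S1=58 S2=47 S3=68 blocked=[]
Op 3: conn=62 S1=58 S2=47 S3=68 blocked=[]
Op 4: conn=62 S1=58 S2=70 S3=68 blocked=[]
Op 5: conn=51 S1=58 S2=59 S3=68 blocked=[]
Op 6: conn=34 S1=58 S2=59 S3=51 blocked=[]
Op 7: conn=17 S1=58 S2=59 S3=34 blocked=[]
Op 8: conn=0 S1=58 S2=42 S3=34 blocked=[1, 2, 3]
Op 9: conn=0 S1=58 S2=56 S3=34 blocked=[1, 2, 3]
Op 10: conn=10 S1=58 S2=56 S3=34 blocked=[]

Answer: 10 58 56 34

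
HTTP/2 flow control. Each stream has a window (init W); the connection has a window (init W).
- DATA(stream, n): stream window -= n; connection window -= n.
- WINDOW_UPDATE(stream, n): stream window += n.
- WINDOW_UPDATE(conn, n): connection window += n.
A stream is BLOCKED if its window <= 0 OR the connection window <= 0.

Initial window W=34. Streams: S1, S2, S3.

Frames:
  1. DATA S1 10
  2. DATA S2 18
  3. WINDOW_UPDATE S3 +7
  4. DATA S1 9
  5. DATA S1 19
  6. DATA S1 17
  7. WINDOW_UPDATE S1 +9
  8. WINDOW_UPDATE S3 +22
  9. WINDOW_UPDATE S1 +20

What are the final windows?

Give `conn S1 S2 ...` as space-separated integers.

Op 1: conn=24 S1=24 S2=34 S3=34 blocked=[]
Op 2: conn=6 S1=24 S2=16 S3=34 blocked=[]
Op 3: conn=6 S1=24 S2=16 S3=41 blocked=[]
Op 4: conn=-3 S1=15 S2=16 S3=41 blocked=[1, 2, 3]
Op 5: conn=-22 S1=-4 S2=16 S3=41 blocked=[1, 2, 3]
Op 6: conn=-39 S1=-21 S2=16 S3=41 blocked=[1, 2, 3]
Op 7: conn=-39 S1=-12 S2=16 S3=41 blocked=[1, 2, 3]
Op 8: conn=-39 S1=-12 S2=16 S3=63 blocked=[1, 2, 3]
Op 9: conn=-39 S1=8 S2=16 S3=63 blocked=[1, 2, 3]

Answer: -39 8 16 63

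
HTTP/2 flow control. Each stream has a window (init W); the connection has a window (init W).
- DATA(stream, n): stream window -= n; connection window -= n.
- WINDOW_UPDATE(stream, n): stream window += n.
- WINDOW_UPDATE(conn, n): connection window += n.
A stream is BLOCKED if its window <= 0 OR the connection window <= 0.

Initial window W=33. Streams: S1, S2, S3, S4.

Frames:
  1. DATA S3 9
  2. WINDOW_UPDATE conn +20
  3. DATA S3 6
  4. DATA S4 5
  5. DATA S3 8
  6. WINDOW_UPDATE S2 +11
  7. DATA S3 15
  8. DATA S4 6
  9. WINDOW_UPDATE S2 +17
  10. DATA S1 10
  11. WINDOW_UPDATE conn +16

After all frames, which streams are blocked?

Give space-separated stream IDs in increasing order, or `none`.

Op 1: conn=24 S1=33 S2=33 S3=24 S4=33 blocked=[]
Op 2: conn=44 S1=33 S2=33 S3=24 S4=33 blocked=[]
Op 3: conn=38 S1=33 S2=33 S3=18 S4=33 blocked=[]
Op 4: conn=33 S1=33 S2=33 S3=18 S4=28 blocked=[]
Op 5: conn=25 S1=33 S2=33 S3=10 S4=28 blocked=[]
Op 6: conn=25 S1=33 S2=44 S3=10 S4=28 blocked=[]
Op 7: conn=10 S1=33 S2=44 S3=-5 S4=28 blocked=[3]
Op 8: conn=4 S1=33 S2=44 S3=-5 S4=22 blocked=[3]
Op 9: conn=4 S1=33 S2=61 S3=-5 S4=22 blocked=[3]
Op 10: conn=-6 S1=23 S2=61 S3=-5 S4=22 blocked=[1, 2, 3, 4]
Op 11: conn=10 S1=23 S2=61 S3=-5 S4=22 blocked=[3]

Answer: S3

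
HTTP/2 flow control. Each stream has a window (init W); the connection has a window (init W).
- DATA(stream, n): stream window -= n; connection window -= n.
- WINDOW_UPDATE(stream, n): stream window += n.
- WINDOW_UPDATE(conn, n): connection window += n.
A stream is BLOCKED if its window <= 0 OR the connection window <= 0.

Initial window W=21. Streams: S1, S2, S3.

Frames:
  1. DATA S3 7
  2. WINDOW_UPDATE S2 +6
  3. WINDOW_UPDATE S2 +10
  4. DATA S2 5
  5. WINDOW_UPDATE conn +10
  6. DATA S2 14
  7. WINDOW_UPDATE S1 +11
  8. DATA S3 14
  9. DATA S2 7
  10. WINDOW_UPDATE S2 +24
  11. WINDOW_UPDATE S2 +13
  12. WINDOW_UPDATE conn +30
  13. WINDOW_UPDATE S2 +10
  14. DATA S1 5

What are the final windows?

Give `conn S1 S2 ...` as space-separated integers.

Op 1: conn=14 S1=21 S2=21 S3=14 blocked=[]
Op 2: conn=14 S1=21 S2=27 S3=14 blocked=[]
Op 3: conn=14 S1=21 S2=37 S3=14 blocked=[]
Op 4: conn=9 S1=21 S2=32 S3=14 blocked=[]
Op 5: conn=19 S1=21 S2=32 S3=14 blocked=[]
Op 6: conn=5 S1=21 S2=18 S3=14 blocked=[]
Op 7: conn=5 S1=32 S2=18 S3=14 blocked=[]
Op 8: conn=-9 S1=32 S2=18 S3=0 blocked=[1, 2, 3]
Op 9: conn=-16 S1=32 S2=11 S3=0 blocked=[1, 2, 3]
Op 10: conn=-16 S1=32 S2=35 S3=0 blocked=[1, 2, 3]
Op 11: conn=-16 S1=32 S2=48 S3=0 blocked=[1, 2, 3]
Op 12: conn=14 S1=32 S2=48 S3=0 blocked=[3]
Op 13: conn=14 S1=32 S2=58 S3=0 blocked=[3]
Op 14: conn=9 S1=27 S2=58 S3=0 blocked=[3]

Answer: 9 27 58 0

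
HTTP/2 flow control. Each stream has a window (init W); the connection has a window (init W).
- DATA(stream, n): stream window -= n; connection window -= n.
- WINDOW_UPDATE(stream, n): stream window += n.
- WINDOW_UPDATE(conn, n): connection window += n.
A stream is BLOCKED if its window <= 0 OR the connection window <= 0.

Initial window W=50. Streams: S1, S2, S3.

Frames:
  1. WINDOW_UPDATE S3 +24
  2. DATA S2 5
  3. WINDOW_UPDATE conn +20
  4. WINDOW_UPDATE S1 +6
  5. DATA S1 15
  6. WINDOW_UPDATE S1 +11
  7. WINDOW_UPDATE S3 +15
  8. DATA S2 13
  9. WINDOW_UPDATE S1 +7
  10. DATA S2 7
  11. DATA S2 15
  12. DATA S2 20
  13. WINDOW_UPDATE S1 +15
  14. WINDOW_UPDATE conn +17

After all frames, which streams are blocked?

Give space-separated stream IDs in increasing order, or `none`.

Answer: S2

Derivation:
Op 1: conn=50 S1=50 S2=50 S3=74 blocked=[]
Op 2: conn=45 S1=50 S2=45 S3=74 blocked=[]
Op 3: conn=65 S1=50 S2=45 S3=74 blocked=[]
Op 4: conn=65 S1=56 S2=45 S3=74 blocked=[]
Op 5: conn=50 S1=41 S2=45 S3=74 blocked=[]
Op 6: conn=50 S1=52 S2=45 S3=74 blocked=[]
Op 7: conn=50 S1=52 S2=45 S3=89 blocked=[]
Op 8: conn=37 S1=52 S2=32 S3=89 blocked=[]
Op 9: conn=37 S1=59 S2=32 S3=89 blocked=[]
Op 10: conn=30 S1=59 S2=25 S3=89 blocked=[]
Op 11: conn=15 S1=59 S2=10 S3=89 blocked=[]
Op 12: conn=-5 S1=59 S2=-10 S3=89 blocked=[1, 2, 3]
Op 13: conn=-5 S1=74 S2=-10 S3=89 blocked=[1, 2, 3]
Op 14: conn=12 S1=74 S2=-10 S3=89 blocked=[2]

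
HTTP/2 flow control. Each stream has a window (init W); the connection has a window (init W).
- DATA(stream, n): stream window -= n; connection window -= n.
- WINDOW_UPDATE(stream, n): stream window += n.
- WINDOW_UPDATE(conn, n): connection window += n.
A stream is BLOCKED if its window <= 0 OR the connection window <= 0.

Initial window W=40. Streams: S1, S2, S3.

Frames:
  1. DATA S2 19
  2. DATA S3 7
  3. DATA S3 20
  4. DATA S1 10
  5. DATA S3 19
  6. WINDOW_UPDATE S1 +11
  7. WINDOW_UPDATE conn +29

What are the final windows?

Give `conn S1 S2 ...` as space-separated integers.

Answer: -6 41 21 -6

Derivation:
Op 1: conn=21 S1=40 S2=21 S3=40 blocked=[]
Op 2: conn=14 S1=40 S2=21 S3=33 blocked=[]
Op 3: conn=-6 S1=40 S2=21 S3=13 blocked=[1, 2, 3]
Op 4: conn=-16 S1=30 S2=21 S3=13 blocked=[1, 2, 3]
Op 5: conn=-35 S1=30 S2=21 S3=-6 blocked=[1, 2, 3]
Op 6: conn=-35 S1=41 S2=21 S3=-6 blocked=[1, 2, 3]
Op 7: conn=-6 S1=41 S2=21 S3=-6 blocked=[1, 2, 3]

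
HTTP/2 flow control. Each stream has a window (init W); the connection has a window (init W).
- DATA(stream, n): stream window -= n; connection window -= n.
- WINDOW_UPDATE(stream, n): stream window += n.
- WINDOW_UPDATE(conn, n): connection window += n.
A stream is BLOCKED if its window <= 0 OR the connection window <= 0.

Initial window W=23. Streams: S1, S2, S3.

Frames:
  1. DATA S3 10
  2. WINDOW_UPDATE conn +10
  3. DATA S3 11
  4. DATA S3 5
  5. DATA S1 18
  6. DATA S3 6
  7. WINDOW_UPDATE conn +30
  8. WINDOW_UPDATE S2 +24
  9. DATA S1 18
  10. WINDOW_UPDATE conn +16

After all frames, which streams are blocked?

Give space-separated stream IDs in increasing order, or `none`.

Op 1: conn=13 S1=23 S2=23 S3=13 blocked=[]
Op 2: conn=23 S1=23 S2=23 S3=13 blocked=[]
Op 3: conn=12 S1=23 S2=23 S3=2 blocked=[]
Op 4: conn=7 S1=23 S2=23 S3=-3 blocked=[3]
Op 5: conn=-11 S1=5 S2=23 S3=-3 blocked=[1, 2, 3]
Op 6: conn=-17 S1=5 S2=23 S3=-9 blocked=[1, 2, 3]
Op 7: conn=13 S1=5 S2=23 S3=-9 blocked=[3]
Op 8: conn=13 S1=5 S2=47 S3=-9 blocked=[3]
Op 9: conn=-5 S1=-13 S2=47 S3=-9 blocked=[1, 2, 3]
Op 10: conn=11 S1=-13 S2=47 S3=-9 blocked=[1, 3]

Answer: S1 S3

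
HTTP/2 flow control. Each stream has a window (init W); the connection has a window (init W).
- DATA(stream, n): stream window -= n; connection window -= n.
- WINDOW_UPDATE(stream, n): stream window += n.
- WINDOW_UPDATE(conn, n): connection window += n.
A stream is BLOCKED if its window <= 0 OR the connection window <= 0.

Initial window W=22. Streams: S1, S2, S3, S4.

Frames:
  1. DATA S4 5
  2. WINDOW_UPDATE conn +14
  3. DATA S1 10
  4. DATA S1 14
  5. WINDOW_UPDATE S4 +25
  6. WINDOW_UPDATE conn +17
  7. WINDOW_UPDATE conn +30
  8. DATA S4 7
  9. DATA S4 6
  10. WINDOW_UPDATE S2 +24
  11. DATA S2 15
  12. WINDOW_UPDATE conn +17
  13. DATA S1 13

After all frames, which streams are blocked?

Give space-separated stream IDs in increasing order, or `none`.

Op 1: conn=17 S1=22 S2=22 S3=22 S4=17 blocked=[]
Op 2: conn=31 S1=22 S2=22 S3=22 S4=17 blocked=[]
Op 3: conn=21 S1=12 S2=22 S3=22 S4=17 blocked=[]
Op 4: conn=7 S1=-2 S2=22 S3=22 S4=17 blocked=[1]
Op 5: conn=7 S1=-2 S2=22 S3=22 S4=42 blocked=[1]
Op 6: conn=24 S1=-2 S2=22 S3=22 S4=42 blocked=[1]
Op 7: conn=54 S1=-2 S2=22 S3=22 S4=42 blocked=[1]
Op 8: conn=47 S1=-2 S2=22 S3=22 S4=35 blocked=[1]
Op 9: conn=41 S1=-2 S2=22 S3=22 S4=29 blocked=[1]
Op 10: conn=41 S1=-2 S2=46 S3=22 S4=29 blocked=[1]
Op 11: conn=26 S1=-2 S2=31 S3=22 S4=29 blocked=[1]
Op 12: conn=43 S1=-2 S2=31 S3=22 S4=29 blocked=[1]
Op 13: conn=30 S1=-15 S2=31 S3=22 S4=29 blocked=[1]

Answer: S1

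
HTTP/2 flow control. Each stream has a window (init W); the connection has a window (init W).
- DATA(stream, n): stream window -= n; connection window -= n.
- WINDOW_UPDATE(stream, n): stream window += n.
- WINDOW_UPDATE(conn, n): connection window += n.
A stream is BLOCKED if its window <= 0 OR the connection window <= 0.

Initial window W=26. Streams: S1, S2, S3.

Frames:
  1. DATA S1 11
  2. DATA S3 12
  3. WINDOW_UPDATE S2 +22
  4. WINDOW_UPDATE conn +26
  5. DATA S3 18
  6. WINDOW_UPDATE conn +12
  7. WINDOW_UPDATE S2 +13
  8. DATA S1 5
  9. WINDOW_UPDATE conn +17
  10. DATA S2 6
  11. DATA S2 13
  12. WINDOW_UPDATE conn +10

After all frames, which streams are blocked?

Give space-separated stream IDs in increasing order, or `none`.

Answer: S3

Derivation:
Op 1: conn=15 S1=15 S2=26 S3=26 blocked=[]
Op 2: conn=3 S1=15 S2=26 S3=14 blocked=[]
Op 3: conn=3 S1=15 S2=48 S3=14 blocked=[]
Op 4: conn=29 S1=15 S2=48 S3=14 blocked=[]
Op 5: conn=11 S1=15 S2=48 S3=-4 blocked=[3]
Op 6: conn=23 S1=15 S2=48 S3=-4 blocked=[3]
Op 7: conn=23 S1=15 S2=61 S3=-4 blocked=[3]
Op 8: conn=18 S1=10 S2=61 S3=-4 blocked=[3]
Op 9: conn=35 S1=10 S2=61 S3=-4 blocked=[3]
Op 10: conn=29 S1=10 S2=55 S3=-4 blocked=[3]
Op 11: conn=16 S1=10 S2=42 S3=-4 blocked=[3]
Op 12: conn=26 S1=10 S2=42 S3=-4 blocked=[3]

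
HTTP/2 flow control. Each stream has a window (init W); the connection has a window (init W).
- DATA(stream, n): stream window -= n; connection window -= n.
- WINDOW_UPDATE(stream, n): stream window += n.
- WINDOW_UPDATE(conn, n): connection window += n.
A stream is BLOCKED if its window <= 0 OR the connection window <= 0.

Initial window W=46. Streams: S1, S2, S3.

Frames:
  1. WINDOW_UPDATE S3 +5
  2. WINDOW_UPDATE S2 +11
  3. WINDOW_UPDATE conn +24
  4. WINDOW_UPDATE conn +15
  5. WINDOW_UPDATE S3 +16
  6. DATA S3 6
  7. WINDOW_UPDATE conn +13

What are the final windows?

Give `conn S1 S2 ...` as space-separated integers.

Answer: 92 46 57 61

Derivation:
Op 1: conn=46 S1=46 S2=46 S3=51 blocked=[]
Op 2: conn=46 S1=46 S2=57 S3=51 blocked=[]
Op 3: conn=70 S1=46 S2=57 S3=51 blocked=[]
Op 4: conn=85 S1=46 S2=57 S3=51 blocked=[]
Op 5: conn=85 S1=46 S2=57 S3=67 blocked=[]
Op 6: conn=79 S1=46 S2=57 S3=61 blocked=[]
Op 7: conn=92 S1=46 S2=57 S3=61 blocked=[]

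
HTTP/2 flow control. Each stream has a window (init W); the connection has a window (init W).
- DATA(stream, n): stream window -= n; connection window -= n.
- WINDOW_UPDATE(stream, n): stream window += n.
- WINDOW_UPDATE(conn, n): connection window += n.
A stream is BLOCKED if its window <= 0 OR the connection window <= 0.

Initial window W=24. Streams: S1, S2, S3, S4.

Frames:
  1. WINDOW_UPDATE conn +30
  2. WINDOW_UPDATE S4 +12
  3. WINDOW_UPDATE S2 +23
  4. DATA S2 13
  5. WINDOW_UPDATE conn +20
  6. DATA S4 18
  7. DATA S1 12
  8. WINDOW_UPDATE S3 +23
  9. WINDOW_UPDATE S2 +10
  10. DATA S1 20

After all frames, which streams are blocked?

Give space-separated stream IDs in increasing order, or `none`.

Answer: S1

Derivation:
Op 1: conn=54 S1=24 S2=24 S3=24 S4=24 blocked=[]
Op 2: conn=54 S1=24 S2=24 S3=24 S4=36 blocked=[]
Op 3: conn=54 S1=24 S2=47 S3=24 S4=36 blocked=[]
Op 4: conn=41 S1=24 S2=34 S3=24 S4=36 blocked=[]
Op 5: conn=61 S1=24 S2=34 S3=24 S4=36 blocked=[]
Op 6: conn=43 S1=24 S2=34 S3=24 S4=18 blocked=[]
Op 7: conn=31 S1=12 S2=34 S3=24 S4=18 blocked=[]
Op 8: conn=31 S1=12 S2=34 S3=47 S4=18 blocked=[]
Op 9: conn=31 S1=12 S2=44 S3=47 S4=18 blocked=[]
Op 10: conn=11 S1=-8 S2=44 S3=47 S4=18 blocked=[1]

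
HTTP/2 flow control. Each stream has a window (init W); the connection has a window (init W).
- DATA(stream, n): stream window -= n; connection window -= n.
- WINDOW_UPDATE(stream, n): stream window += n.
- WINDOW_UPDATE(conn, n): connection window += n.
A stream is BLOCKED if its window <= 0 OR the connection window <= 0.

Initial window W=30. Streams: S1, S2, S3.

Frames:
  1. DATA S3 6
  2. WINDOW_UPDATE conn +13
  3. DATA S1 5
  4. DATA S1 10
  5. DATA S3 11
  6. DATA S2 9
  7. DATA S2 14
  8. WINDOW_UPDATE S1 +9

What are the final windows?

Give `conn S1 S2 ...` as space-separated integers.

Answer: -12 24 7 13

Derivation:
Op 1: conn=24 S1=30 S2=30 S3=24 blocked=[]
Op 2: conn=37 S1=30 S2=30 S3=24 blocked=[]
Op 3: conn=32 S1=25 S2=30 S3=24 blocked=[]
Op 4: conn=22 S1=15 S2=30 S3=24 blocked=[]
Op 5: conn=11 S1=15 S2=30 S3=13 blocked=[]
Op 6: conn=2 S1=15 S2=21 S3=13 blocked=[]
Op 7: conn=-12 S1=15 S2=7 S3=13 blocked=[1, 2, 3]
Op 8: conn=-12 S1=24 S2=7 S3=13 blocked=[1, 2, 3]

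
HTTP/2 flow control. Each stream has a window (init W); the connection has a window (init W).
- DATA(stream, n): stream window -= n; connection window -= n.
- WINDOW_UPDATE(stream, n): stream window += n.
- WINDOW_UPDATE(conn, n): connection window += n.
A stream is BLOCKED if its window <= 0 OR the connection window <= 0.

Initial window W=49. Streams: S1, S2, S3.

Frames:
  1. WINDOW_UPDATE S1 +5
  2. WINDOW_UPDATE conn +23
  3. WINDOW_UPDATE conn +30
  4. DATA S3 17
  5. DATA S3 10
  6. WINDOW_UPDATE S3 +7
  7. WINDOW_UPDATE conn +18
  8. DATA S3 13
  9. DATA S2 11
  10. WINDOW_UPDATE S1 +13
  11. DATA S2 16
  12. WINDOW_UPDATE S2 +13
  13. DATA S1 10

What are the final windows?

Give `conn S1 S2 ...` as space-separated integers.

Op 1: conn=49 S1=54 S2=49 S3=49 blocked=[]
Op 2: conn=72 S1=54 S2=49 S3=49 blocked=[]
Op 3: conn=102 S1=54 S2=49 S3=49 blocked=[]
Op 4: conn=85 S1=54 S2=49 S3=32 blocked=[]
Op 5: conn=75 S1=54 S2=49 S3=22 blocked=[]
Op 6: conn=75 S1=54 S2=49 S3=29 blocked=[]
Op 7: conn=93 S1=54 S2=49 S3=29 blocked=[]
Op 8: conn=80 S1=54 S2=49 S3=16 blocked=[]
Op 9: conn=69 S1=54 S2=38 S3=16 blocked=[]
Op 10: conn=69 S1=67 S2=38 S3=16 blocked=[]
Op 11: conn=53 S1=67 S2=22 S3=16 blocked=[]
Op 12: conn=53 S1=67 S2=35 S3=16 blocked=[]
Op 13: conn=43 S1=57 S2=35 S3=16 blocked=[]

Answer: 43 57 35 16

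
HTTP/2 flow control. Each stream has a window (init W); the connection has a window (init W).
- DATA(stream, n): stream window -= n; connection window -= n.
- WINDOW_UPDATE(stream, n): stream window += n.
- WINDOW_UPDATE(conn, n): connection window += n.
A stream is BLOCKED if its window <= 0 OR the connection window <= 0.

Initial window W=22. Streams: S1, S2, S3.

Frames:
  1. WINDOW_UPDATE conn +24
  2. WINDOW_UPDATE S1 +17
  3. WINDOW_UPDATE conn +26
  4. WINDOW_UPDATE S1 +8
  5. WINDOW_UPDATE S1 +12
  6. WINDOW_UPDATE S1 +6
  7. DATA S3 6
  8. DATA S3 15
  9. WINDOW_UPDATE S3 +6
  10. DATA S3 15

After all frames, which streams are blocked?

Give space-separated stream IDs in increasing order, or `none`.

Op 1: conn=46 S1=22 S2=22 S3=22 blocked=[]
Op 2: conn=46 S1=39 S2=22 S3=22 blocked=[]
Op 3: conn=72 S1=39 S2=22 S3=22 blocked=[]
Op 4: conn=72 S1=47 S2=22 S3=22 blocked=[]
Op 5: conn=72 S1=59 S2=22 S3=22 blocked=[]
Op 6: conn=72 S1=65 S2=22 S3=22 blocked=[]
Op 7: conn=66 S1=65 S2=22 S3=16 blocked=[]
Op 8: conn=51 S1=65 S2=22 S3=1 blocked=[]
Op 9: conn=51 S1=65 S2=22 S3=7 blocked=[]
Op 10: conn=36 S1=65 S2=22 S3=-8 blocked=[3]

Answer: S3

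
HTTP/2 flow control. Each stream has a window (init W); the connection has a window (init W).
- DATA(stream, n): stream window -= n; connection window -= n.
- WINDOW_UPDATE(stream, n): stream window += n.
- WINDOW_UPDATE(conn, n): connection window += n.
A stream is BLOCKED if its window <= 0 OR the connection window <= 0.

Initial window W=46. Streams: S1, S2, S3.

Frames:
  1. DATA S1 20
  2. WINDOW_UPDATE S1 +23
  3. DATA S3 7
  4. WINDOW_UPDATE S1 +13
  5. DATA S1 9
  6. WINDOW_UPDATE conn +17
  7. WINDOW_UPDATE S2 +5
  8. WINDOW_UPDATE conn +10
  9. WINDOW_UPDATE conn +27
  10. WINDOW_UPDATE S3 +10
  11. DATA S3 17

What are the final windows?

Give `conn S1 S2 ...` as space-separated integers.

Op 1: conn=26 S1=26 S2=46 S3=46 blocked=[]
Op 2: conn=26 S1=49 S2=46 S3=46 blocked=[]
Op 3: conn=19 S1=49 S2=46 S3=39 blocked=[]
Op 4: conn=19 S1=62 S2=46 S3=39 blocked=[]
Op 5: conn=10 S1=53 S2=46 S3=39 blocked=[]
Op 6: conn=27 S1=53 S2=46 S3=39 blocked=[]
Op 7: conn=27 S1=53 S2=51 S3=39 blocked=[]
Op 8: conn=37 S1=53 S2=51 S3=39 blocked=[]
Op 9: conn=64 S1=53 S2=51 S3=39 blocked=[]
Op 10: conn=64 S1=53 S2=51 S3=49 blocked=[]
Op 11: conn=47 S1=53 S2=51 S3=32 blocked=[]

Answer: 47 53 51 32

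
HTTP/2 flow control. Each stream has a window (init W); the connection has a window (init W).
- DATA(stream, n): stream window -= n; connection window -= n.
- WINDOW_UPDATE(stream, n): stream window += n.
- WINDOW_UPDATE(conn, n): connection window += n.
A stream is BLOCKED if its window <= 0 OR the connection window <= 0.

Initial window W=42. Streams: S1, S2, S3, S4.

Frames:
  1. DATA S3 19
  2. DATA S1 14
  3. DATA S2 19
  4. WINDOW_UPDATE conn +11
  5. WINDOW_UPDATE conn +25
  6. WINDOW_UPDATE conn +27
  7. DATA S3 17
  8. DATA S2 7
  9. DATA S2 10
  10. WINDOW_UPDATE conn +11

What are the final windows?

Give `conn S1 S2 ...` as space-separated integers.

Op 1: conn=23 S1=42 S2=42 S3=23 S4=42 blocked=[]
Op 2: conn=9 S1=28 S2=42 S3=23 S4=42 blocked=[]
Op 3: conn=-10 S1=28 S2=23 S3=23 S4=42 blocked=[1, 2, 3, 4]
Op 4: conn=1 S1=28 S2=23 S3=23 S4=42 blocked=[]
Op 5: conn=26 S1=28 S2=23 S3=23 S4=42 blocked=[]
Op 6: conn=53 S1=28 S2=23 S3=23 S4=42 blocked=[]
Op 7: conn=36 S1=28 S2=23 S3=6 S4=42 blocked=[]
Op 8: conn=29 S1=28 S2=16 S3=6 S4=42 blocked=[]
Op 9: conn=19 S1=28 S2=6 S3=6 S4=42 blocked=[]
Op 10: conn=30 S1=28 S2=6 S3=6 S4=42 blocked=[]

Answer: 30 28 6 6 42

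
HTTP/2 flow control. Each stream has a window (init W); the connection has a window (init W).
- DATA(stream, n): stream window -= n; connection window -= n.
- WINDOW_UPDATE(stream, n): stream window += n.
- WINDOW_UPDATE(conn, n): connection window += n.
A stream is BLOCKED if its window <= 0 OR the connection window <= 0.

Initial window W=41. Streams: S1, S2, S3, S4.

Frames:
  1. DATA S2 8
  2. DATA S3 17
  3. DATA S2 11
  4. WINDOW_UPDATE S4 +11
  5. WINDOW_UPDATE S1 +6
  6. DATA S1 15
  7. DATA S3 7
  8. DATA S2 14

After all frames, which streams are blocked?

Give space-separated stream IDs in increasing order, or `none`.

Op 1: conn=33 S1=41 S2=33 S3=41 S4=41 blocked=[]
Op 2: conn=16 S1=41 S2=33 S3=24 S4=41 blocked=[]
Op 3: conn=5 S1=41 S2=22 S3=24 S4=41 blocked=[]
Op 4: conn=5 S1=41 S2=22 S3=24 S4=52 blocked=[]
Op 5: conn=5 S1=47 S2=22 S3=24 S4=52 blocked=[]
Op 6: conn=-10 S1=32 S2=22 S3=24 S4=52 blocked=[1, 2, 3, 4]
Op 7: conn=-17 S1=32 S2=22 S3=17 S4=52 blocked=[1, 2, 3, 4]
Op 8: conn=-31 S1=32 S2=8 S3=17 S4=52 blocked=[1, 2, 3, 4]

Answer: S1 S2 S3 S4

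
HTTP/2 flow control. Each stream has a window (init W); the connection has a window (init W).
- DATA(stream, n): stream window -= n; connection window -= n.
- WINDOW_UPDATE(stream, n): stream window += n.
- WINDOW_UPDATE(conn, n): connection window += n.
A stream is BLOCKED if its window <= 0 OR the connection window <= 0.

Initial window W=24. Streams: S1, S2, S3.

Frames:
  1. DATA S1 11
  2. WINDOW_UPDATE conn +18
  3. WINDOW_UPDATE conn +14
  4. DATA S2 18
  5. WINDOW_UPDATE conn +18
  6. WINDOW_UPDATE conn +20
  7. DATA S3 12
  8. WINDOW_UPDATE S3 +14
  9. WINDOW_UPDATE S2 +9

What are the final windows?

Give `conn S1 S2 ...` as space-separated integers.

Answer: 53 13 15 26

Derivation:
Op 1: conn=13 S1=13 S2=24 S3=24 blocked=[]
Op 2: conn=31 S1=13 S2=24 S3=24 blocked=[]
Op 3: conn=45 S1=13 S2=24 S3=24 blocked=[]
Op 4: conn=27 S1=13 S2=6 S3=24 blocked=[]
Op 5: conn=45 S1=13 S2=6 S3=24 blocked=[]
Op 6: conn=65 S1=13 S2=6 S3=24 blocked=[]
Op 7: conn=53 S1=13 S2=6 S3=12 blocked=[]
Op 8: conn=53 S1=13 S2=6 S3=26 blocked=[]
Op 9: conn=53 S1=13 S2=15 S3=26 blocked=[]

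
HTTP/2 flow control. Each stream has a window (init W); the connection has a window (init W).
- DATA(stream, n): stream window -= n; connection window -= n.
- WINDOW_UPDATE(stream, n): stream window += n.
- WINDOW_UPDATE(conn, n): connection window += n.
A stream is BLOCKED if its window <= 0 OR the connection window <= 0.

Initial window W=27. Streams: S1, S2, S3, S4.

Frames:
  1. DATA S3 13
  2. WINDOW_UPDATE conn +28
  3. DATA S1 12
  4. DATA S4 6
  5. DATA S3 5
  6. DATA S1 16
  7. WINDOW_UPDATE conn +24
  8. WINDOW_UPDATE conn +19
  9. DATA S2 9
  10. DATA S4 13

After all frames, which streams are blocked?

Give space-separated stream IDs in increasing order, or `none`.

Op 1: conn=14 S1=27 S2=27 S3=14 S4=27 blocked=[]
Op 2: conn=42 S1=27 S2=27 S3=14 S4=27 blocked=[]
Op 3: conn=30 S1=15 S2=27 S3=14 S4=27 blocked=[]
Op 4: conn=24 S1=15 S2=27 S3=14 S4=21 blocked=[]
Op 5: conn=19 S1=15 S2=27 S3=9 S4=21 blocked=[]
Op 6: conn=3 S1=-1 S2=27 S3=9 S4=21 blocked=[1]
Op 7: conn=27 S1=-1 S2=27 S3=9 S4=21 blocked=[1]
Op 8: conn=46 S1=-1 S2=27 S3=9 S4=21 blocked=[1]
Op 9: conn=37 S1=-1 S2=18 S3=9 S4=21 blocked=[1]
Op 10: conn=24 S1=-1 S2=18 S3=9 S4=8 blocked=[1]

Answer: S1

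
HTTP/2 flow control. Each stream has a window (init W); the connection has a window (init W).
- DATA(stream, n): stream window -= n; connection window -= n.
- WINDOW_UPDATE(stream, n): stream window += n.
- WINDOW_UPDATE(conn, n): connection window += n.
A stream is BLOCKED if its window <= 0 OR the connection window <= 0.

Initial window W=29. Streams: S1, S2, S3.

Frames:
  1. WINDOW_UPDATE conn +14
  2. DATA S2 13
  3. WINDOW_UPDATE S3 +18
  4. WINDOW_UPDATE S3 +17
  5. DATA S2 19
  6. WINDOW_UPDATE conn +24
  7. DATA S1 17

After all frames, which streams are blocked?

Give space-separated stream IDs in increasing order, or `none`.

Answer: S2

Derivation:
Op 1: conn=43 S1=29 S2=29 S3=29 blocked=[]
Op 2: conn=30 S1=29 S2=16 S3=29 blocked=[]
Op 3: conn=30 S1=29 S2=16 S3=47 blocked=[]
Op 4: conn=30 S1=29 S2=16 S3=64 blocked=[]
Op 5: conn=11 S1=29 S2=-3 S3=64 blocked=[2]
Op 6: conn=35 S1=29 S2=-3 S3=64 blocked=[2]
Op 7: conn=18 S1=12 S2=-3 S3=64 blocked=[2]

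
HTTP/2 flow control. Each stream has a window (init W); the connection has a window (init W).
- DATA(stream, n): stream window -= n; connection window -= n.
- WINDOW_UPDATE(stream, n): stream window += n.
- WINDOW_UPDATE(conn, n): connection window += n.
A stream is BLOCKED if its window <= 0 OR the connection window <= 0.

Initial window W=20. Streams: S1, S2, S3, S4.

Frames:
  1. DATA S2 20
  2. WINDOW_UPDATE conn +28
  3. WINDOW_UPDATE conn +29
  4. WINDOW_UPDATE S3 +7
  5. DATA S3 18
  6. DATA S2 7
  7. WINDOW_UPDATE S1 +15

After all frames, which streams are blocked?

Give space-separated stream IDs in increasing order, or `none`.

Op 1: conn=0 S1=20 S2=0 S3=20 S4=20 blocked=[1, 2, 3, 4]
Op 2: conn=28 S1=20 S2=0 S3=20 S4=20 blocked=[2]
Op 3: conn=57 S1=20 S2=0 S3=20 S4=20 blocked=[2]
Op 4: conn=57 S1=20 S2=0 S3=27 S4=20 blocked=[2]
Op 5: conn=39 S1=20 S2=0 S3=9 S4=20 blocked=[2]
Op 6: conn=32 S1=20 S2=-7 S3=9 S4=20 blocked=[2]
Op 7: conn=32 S1=35 S2=-7 S3=9 S4=20 blocked=[2]

Answer: S2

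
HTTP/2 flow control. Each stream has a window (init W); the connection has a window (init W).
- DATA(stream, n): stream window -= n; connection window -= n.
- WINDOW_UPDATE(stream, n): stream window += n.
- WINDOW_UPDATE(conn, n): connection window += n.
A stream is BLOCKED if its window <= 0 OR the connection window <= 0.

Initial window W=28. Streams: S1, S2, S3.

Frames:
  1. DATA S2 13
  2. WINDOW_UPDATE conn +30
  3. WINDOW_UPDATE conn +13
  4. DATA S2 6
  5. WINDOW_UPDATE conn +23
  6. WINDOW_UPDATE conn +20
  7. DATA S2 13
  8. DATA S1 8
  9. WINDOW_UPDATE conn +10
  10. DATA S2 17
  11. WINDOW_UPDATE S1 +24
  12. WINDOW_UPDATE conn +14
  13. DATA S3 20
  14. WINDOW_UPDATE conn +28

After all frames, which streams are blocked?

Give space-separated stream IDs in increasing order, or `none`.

Op 1: conn=15 S1=28 S2=15 S3=28 blocked=[]
Op 2: conn=45 S1=28 S2=15 S3=28 blocked=[]
Op 3: conn=58 S1=28 S2=15 S3=28 blocked=[]
Op 4: conn=52 S1=28 S2=9 S3=28 blocked=[]
Op 5: conn=75 S1=28 S2=9 S3=28 blocked=[]
Op 6: conn=95 S1=28 S2=9 S3=28 blocked=[]
Op 7: conn=82 S1=28 S2=-4 S3=28 blocked=[2]
Op 8: conn=74 S1=20 S2=-4 S3=28 blocked=[2]
Op 9: conn=84 S1=20 S2=-4 S3=28 blocked=[2]
Op 10: conn=67 S1=20 S2=-21 S3=28 blocked=[2]
Op 11: conn=67 S1=44 S2=-21 S3=28 blocked=[2]
Op 12: conn=81 S1=44 S2=-21 S3=28 blocked=[2]
Op 13: conn=61 S1=44 S2=-21 S3=8 blocked=[2]
Op 14: conn=89 S1=44 S2=-21 S3=8 blocked=[2]

Answer: S2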